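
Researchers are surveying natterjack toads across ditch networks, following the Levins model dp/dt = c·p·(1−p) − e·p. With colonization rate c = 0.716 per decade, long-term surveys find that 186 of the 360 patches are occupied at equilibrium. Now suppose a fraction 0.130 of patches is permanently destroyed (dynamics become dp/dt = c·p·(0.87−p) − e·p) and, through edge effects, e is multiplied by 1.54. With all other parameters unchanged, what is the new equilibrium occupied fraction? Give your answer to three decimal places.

0.126

Observed p* = 186/360 = 0.51667.
Balance c(1−p*) = e gives e = 0.716×(1 − 0.51667) = 0.34606.
New p* = 0.87 − e/c = 0.87 − 0.53293/0.71600 = 0.12568.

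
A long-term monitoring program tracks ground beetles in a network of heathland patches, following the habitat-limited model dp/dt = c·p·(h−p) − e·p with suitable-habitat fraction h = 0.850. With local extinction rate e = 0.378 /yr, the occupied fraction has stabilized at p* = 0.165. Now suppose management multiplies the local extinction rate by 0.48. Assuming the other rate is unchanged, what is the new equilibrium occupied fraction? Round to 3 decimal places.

0.521

Balance c(h−p*) = e gives c = e/(0.85 − 0.16500) = 0.378/0.68500 = 0.55182.
New p* = 0.85 − e/c = 0.85 − 0.18144/0.55182 = 0.52120.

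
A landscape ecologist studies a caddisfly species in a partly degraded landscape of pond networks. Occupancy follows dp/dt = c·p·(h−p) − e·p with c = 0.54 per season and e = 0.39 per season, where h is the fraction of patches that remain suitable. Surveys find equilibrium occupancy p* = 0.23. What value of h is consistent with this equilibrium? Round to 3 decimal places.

At equilibrium c(h−p*) = e, so h = p* + e/c.
h = 0.23 + 0.39/0.54 = 0.23 + 0.7222 = 0.9522.

0.952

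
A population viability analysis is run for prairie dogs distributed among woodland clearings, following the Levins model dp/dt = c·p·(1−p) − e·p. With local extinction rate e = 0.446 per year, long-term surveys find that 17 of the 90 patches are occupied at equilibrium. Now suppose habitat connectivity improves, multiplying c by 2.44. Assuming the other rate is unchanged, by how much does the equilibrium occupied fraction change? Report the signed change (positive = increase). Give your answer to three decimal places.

Observed p* = 17/90 = 0.18889.
Balance c(1−p*) = e gives c = e/(1 − 0.18889) = 0.446/0.81111 = 0.54986.
New p* = 1 − e/c = 1 − 0.44600/1.34166 = 0.66758.
Δp* = 0.66758 − 0.18889 = +0.47869.

0.479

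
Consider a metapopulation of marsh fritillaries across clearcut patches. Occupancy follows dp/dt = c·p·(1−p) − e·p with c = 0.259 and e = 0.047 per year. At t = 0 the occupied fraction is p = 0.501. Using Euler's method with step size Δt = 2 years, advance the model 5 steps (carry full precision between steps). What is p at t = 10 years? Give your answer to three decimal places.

0.777

Update rule: p ← p + [c·p·(1−p) − e·p]·Δt with Δt = 2.
p: 0.50100 → 0.58341  (Δp = +0.08241)
p: 0.58341 → 0.65446  (Δp = +0.07106)
p: 0.65446 → 0.71008  (Δp = +0.05562)
p: 0.71008 → 0.74997  (Δp = +0.03989)
p: 0.74997 → 0.77661  (Δp = +0.02663)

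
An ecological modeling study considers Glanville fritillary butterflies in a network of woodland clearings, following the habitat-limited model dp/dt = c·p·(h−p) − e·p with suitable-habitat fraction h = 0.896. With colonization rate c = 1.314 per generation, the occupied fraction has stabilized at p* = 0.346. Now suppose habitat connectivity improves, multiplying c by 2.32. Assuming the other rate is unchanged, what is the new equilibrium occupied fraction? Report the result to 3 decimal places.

Balance c(h−p*) = e gives e = 1.314×(0.896 − 0.34600) = 0.72270.
New p* = 0.896 − e/c = 0.896 − 0.72270/3.04848 = 0.65893.

0.659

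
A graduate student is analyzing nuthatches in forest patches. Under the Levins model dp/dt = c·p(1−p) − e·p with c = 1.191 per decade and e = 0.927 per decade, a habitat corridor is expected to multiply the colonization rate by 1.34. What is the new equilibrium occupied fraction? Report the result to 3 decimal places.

0.419

Before: p* = 1 − 0.927/1.191 = 0.2217.
After the change, c = 1.59594, e = 0.927, so p* = 1 − 0.927/1.59594 = 0.4192.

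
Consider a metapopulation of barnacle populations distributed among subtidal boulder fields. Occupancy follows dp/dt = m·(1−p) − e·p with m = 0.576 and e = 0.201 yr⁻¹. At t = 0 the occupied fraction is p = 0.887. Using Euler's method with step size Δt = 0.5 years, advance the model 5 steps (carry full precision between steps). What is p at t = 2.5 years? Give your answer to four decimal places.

0.7538

Update rule: p ← p + [m·(1−p) − e·p]·Δt with Δt = 0.5.
  1  |  dp/dt·Δt = -0.056600  |  p_1 = 0.830400
  2  |  dp/dt·Δt = -0.034611  |  p_2 = 0.795790
  3  |  dp/dt·Δt = -0.021164  |  p_3 = 0.774626
  4  |  dp/dt·Δt = -0.012942  |  p_4 = 0.761684
  5  |  dp/dt·Δt = -0.007914  |  p_5 = 0.753769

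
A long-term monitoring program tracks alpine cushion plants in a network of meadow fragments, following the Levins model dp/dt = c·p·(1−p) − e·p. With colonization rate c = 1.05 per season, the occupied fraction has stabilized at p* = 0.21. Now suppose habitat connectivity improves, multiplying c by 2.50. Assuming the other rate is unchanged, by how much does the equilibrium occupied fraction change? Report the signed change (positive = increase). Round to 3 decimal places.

Balance c(1−p*) = e gives e = 1.05×(1 − 0.21000) = 0.82950.
New p* = 1 − e/c = 1 − 0.82950/2.62500 = 0.68400.
Δp* = 0.68400 − 0.21000 = +0.47400.

0.474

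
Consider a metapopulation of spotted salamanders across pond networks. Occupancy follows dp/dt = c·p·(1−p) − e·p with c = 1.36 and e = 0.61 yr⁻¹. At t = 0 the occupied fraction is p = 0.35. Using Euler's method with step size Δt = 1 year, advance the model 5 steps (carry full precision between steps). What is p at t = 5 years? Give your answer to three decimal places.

Update rule: p ← p + [c·p·(1−p) − e·p]·Δt with Δt = 1.
  1  |  dp/dt·Δt = +0.095900  |  p_1 = 0.445900
  2  |  dp/dt·Δt = +0.064021  |  p_2 = 0.509921
  3  |  dp/dt·Δt = +0.028815  |  p_3 = 0.538735
  4  |  dp/dt·Δt = +0.009331  |  p_4 = 0.548066
  5  |  dp/dt·Δt = +0.002538  |  p_5 = 0.550604

0.551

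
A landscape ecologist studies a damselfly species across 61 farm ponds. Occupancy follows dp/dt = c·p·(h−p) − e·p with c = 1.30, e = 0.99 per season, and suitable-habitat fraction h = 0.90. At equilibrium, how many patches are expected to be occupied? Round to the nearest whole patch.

8

p* = h − e/c = 0.90 − 0.7615 = 0.1385.
Expected occupied patches = N × p* = 61 × 0.1385 = 8.45 ≈ 8.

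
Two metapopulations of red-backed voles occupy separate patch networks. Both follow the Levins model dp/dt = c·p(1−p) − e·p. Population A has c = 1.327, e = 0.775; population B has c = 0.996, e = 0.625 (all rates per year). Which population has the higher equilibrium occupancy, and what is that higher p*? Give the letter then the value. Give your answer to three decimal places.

A, 0.416

A: p*_A = 1 − 0.775/1.327 = 0.4160.
B: p*_B = 1 − 0.625/0.996 = 0.3725.
A is higher at 0.4160.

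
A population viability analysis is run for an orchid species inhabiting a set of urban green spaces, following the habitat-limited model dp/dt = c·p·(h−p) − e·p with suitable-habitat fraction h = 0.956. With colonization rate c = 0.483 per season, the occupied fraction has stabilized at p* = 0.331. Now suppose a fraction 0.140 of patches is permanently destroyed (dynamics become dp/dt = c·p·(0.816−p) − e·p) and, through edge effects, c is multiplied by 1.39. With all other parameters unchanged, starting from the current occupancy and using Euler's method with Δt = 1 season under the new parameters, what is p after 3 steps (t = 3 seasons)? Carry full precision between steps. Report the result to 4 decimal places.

Balance c(h−p*) = e gives e = 0.483×(0.956 − 0.33100) = 0.30188.
Starting from p₀ = 0.33100; update p ← p + (dp/dt)·Δt with the new parameters.
p: 0.33100 → 0.33886  (Δp = +0.00786)
p: 0.33886 → 0.34511  (Δp = +0.00626)
p: 0.34511 → 0.35004  (Δp = +0.00492)

0.3500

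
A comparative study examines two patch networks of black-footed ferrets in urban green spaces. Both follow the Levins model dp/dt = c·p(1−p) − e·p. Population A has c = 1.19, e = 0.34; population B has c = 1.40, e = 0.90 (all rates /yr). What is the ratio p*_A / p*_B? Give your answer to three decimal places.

A: p*_A = 1 − 0.34/1.19 = 0.7143.
B: p*_B = 1 − 0.90/1.40 = 0.3571.
p*_A / p*_B = 0.7143/0.3571 = 2.0000.

2.000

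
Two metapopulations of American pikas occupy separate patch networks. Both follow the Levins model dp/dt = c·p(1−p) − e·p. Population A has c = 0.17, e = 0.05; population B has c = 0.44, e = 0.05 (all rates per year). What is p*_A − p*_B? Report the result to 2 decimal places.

A: p*_A = 1 − 0.05/0.17 = 0.7059.
B: p*_B = 1 − 0.05/0.44 = 0.8864.
p*_A − p*_B = 0.7059 − 0.8864 = -0.1805.

-0.18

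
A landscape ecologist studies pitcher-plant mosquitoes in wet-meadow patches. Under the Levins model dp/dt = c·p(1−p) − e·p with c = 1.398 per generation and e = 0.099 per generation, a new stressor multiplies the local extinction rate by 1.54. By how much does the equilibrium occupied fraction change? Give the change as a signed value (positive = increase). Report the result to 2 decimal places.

-0.04

Before: p* = 1 − 0.099/1.398 = 0.9292.
After the change, c = 1.398, e = 0.15246, so p* = 1 − 0.15246/1.398 = 0.8909.
Δp* = 0.8909 − 0.9292 = -0.0382.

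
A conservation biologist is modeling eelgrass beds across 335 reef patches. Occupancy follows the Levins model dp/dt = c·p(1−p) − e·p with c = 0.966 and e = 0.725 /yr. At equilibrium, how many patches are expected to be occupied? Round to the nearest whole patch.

84

p* = 1 − e/c = 1 − 0.725/0.966 = 0.2495.
Expected occupied patches = N × p* = 335 × 0.2495 = 83.58 ≈ 84.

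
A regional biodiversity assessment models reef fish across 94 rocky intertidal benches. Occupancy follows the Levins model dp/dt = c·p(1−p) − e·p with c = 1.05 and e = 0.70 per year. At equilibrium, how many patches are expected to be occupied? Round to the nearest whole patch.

31

p* = 1 − e/c = 1 − 0.70/1.05 = 0.3333.
Expected occupied patches = N × p* = 94 × 0.3333 = 31.33 ≈ 31.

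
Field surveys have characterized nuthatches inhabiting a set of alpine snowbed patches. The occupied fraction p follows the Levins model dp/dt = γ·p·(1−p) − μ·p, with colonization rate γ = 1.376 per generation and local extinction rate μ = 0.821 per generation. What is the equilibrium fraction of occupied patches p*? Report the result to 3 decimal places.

Setting dp/dt = 0 and dividing through by p* gives γ·(1−p*) = μ.
So p* = 1 − μ/γ = 1 − 0.821/1.376 = 1 − 0.5967 = 0.4033.

0.403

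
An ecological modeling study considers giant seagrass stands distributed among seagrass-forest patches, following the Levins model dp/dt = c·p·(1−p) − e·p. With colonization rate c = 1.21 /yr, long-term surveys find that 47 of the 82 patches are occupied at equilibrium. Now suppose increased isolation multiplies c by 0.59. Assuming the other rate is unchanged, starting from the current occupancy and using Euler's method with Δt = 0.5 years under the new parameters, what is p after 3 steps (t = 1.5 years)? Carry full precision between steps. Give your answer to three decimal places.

Observed p* = 47/82 = 0.57317.
Balance c(1−p*) = e gives e = 1.21×(1 − 0.57317) = 0.51646.
Starting from p₀ = 0.57317; update p ← p + (dp/dt)·Δt with the new parameters.
t = 0.5: p = 0.57317 + (-0.06068) = 0.51249
t = 1: p = 0.51249 + (-0.04316) = 0.46933
t = 1.5: p = 0.46933 + (-0.03229) = 0.43703

0.437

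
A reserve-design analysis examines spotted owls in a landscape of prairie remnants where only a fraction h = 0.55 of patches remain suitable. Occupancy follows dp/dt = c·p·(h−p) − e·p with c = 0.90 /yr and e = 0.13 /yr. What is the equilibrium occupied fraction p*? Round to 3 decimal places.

Setting dp/dt = 0 and dividing by p* gives c·(h−p*) = e.
So p* = h − e/c = 0.55 − 0.13/0.90 = 0.55 − 0.1444 = 0.4056.

0.406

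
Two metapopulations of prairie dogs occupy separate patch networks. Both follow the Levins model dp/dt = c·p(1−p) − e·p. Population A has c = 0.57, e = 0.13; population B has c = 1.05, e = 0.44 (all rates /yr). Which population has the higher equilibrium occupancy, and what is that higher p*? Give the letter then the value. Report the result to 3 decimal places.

A, 0.772

A: p*_A = 1 − 0.13/0.57 = 0.7719.
B: p*_B = 1 − 0.44/1.05 = 0.5810.
A is higher at 0.7719.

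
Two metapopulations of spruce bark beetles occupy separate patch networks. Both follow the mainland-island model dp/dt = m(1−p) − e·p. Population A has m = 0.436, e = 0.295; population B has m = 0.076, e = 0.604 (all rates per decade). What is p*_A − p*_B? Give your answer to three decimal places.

0.485

A: p*_A = m/(m+e) = 0.436/0.7310 = 0.5964.
B: p*_B = 0.076/0.6800 = 0.1118.
p*_A − p*_B = 0.5964 − 0.1118 = 0.4847.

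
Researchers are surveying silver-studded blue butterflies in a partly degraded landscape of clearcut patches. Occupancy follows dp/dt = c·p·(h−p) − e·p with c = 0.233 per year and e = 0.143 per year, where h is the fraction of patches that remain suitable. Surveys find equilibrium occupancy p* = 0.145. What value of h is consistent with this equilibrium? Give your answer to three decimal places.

0.759

At equilibrium c(h−p*) = e, so h = p* + e/c.
h = 0.145 + 0.143/0.233 = 0.145 + 0.6137 = 0.7587.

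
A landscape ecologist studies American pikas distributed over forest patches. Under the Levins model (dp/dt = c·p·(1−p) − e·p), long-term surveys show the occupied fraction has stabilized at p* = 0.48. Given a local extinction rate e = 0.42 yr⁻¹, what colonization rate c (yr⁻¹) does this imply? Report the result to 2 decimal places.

At equilibrium c(1−p*) = e, so c = e/(1−p*).
c = 0.42/(1 − 0.48) = 0.42/0.5200 = 0.8077.

0.81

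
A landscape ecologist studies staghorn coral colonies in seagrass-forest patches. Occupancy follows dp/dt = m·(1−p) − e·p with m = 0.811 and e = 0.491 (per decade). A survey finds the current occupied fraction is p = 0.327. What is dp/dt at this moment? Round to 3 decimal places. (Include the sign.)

Colonization term: m·(1−p) = 0.811×0.6730 = 0.54580.
Extinction term: e·p = 0.16056.
dp/dt = 0.54580 − 0.16056 = 0.38525.

0.385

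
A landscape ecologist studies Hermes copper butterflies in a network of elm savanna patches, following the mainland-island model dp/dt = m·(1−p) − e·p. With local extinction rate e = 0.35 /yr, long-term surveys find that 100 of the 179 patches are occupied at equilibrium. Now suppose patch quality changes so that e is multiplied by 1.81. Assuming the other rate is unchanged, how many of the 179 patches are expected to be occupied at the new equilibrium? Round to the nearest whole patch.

Observed p* = 100/179 = 0.55866.
Balance m(1−p*) = e·p* gives m = e·p*/(1−p*) = 0.35×0.55866/0.44134 = 0.44304.
New p* = m/(m+e) = 0.44304/(0.44304+0.63350) = 0.41154.
Expected occupied = 179 × 0.41154 = 73.67 ≈ 74.

74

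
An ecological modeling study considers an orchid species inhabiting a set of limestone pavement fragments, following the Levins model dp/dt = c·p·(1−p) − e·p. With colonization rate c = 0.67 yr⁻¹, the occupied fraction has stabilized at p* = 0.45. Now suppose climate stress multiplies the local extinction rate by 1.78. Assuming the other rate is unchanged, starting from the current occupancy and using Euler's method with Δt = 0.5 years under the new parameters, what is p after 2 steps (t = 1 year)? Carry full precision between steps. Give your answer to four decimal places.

0.3383

Balance c(1−p*) = e gives e = 0.67×(1 − 0.45000) = 0.36850.
Starting from p₀ = 0.45000; update p ← p + (dp/dt)·Δt with the new parameters.
t = 0.5: p = 0.45000 + (-0.06467) = 0.38533
t = 1: p = 0.38533 + (-0.04703) = 0.33830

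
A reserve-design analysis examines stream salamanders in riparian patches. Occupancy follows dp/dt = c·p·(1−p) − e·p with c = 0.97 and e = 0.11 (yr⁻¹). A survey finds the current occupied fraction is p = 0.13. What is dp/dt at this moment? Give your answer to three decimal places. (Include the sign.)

0.095

Colonization term: c·p·(1−p) = 0.97×0.13×0.8700 = 0.10971.
Extinction term: e·p = 0.01430.
dp/dt = 0.10971 − 0.01430 = 0.09541.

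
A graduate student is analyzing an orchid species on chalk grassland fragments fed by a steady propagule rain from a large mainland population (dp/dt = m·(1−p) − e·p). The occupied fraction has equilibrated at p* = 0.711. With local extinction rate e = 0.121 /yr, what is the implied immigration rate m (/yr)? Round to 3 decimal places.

At equilibrium m(1−p*) = e·p*, so m = e·p*/(1−p*).
m = 0.121 × 0.711 / 0.2890 = 0.0860/0.2890 = 0.2977.

0.298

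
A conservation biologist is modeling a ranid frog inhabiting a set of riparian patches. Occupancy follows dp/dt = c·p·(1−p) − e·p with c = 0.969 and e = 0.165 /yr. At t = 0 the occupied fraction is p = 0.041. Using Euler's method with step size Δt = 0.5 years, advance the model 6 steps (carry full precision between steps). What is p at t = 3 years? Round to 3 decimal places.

0.250

Update rule: p ← p + [c·p·(1−p) − e·p]·Δt with Δt = 0.5.
step 1: Δp = +0.01567, p = 0.05667
step 2: Δp = +0.02122, p = 0.07789
step 3: Δp = +0.02837, p = 0.10627
step 4: Δp = +0.03725, p = 0.14351
step 5: Δp = +0.04771, p = 0.19123
step 6: Δp = +0.05916, p = 0.25038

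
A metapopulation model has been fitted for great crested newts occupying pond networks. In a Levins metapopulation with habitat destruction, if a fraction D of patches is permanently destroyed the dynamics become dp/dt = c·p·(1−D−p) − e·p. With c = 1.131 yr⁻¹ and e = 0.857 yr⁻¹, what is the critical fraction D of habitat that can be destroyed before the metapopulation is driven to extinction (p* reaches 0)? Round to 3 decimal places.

The nontrivial equilibrium is p* = (1−D) − e/c; extinction occurs when this hits zero.
So D_crit = 1 − e/c = 1 − 0.857/1.131 = 1 − 0.7577 = 0.2423.
This equals the undisturbed p*, a classic result of Lande's extension.

0.242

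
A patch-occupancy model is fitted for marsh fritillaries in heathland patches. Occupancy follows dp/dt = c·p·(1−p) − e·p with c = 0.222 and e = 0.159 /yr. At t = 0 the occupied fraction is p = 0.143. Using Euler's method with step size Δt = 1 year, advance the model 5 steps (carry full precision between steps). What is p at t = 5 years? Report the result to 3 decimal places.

0.165

Update rule: p ← p + [c·p·(1−p) − e·p]·Δt with Δt = 1.
t = 1: p = 0.14300 + (+0.00447) = 0.14747
t = 2: p = 0.14747 + (+0.00446) = 0.15193
t = 3: p = 0.15193 + (+0.00445) = 0.15638
t = 4: p = 0.15638 + (+0.00442) = 0.16080
t = 5: p = 0.16080 + (+0.00439) = 0.16519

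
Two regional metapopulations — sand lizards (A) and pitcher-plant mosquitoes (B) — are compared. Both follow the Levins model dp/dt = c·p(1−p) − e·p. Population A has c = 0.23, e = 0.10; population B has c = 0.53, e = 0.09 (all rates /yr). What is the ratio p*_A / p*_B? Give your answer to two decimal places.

0.68

A: p*_A = 1 − 0.10/0.23 = 0.5652.
B: p*_B = 1 − 0.09/0.53 = 0.8302.
p*_A / p*_B = 0.5652/0.8302 = 0.6808.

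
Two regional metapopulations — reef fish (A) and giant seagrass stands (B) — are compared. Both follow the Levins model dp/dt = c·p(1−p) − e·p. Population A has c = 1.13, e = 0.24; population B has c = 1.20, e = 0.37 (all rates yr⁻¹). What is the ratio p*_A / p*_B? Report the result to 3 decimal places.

A: p*_A = 1 − 0.24/1.13 = 0.7876.
B: p*_B = 1 − 0.37/1.20 = 0.6917.
p*_A / p*_B = 0.7876/0.6917 = 1.1387.

1.139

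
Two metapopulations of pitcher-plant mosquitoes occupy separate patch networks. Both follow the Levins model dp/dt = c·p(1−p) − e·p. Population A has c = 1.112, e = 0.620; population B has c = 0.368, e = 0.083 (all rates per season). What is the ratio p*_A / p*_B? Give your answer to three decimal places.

0.571

A: p*_A = 1 − 0.620/1.112 = 0.4424.
B: p*_B = 1 − 0.083/0.368 = 0.7745.
p*_A / p*_B = 0.4424/0.7745 = 0.5713.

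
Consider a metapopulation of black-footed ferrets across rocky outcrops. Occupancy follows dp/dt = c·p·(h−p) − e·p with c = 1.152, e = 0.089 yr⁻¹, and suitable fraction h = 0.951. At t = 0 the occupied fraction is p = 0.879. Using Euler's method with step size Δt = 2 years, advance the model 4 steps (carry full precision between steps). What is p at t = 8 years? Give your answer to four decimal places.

0.8793

Update rule: p ← p + [c·p·(h−p) − e·p]·Δt with Δt = 2.
p: 0.87900 → 0.86835  (Δp = -0.01065)
p: 0.86835 → 0.87914  (Δp = +0.01078)
p: 0.87914 → 0.86821  (Δp = -0.01092)
p: 0.86821 → 0.87928  (Δp = +0.01106)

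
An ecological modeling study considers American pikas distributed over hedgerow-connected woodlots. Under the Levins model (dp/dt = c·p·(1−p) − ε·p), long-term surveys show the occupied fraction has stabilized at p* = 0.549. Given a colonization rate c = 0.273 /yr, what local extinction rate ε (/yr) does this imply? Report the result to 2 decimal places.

At equilibrium c(1−p*) = ε.
ε = 0.273 × (1 − 0.549) = 0.273 × 0.4510 = 0.1231.

0.12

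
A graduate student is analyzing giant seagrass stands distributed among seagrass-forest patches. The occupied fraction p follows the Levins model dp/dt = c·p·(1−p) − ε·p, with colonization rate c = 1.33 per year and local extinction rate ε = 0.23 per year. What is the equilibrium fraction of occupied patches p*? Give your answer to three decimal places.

Setting dp/dt = 0 and dividing through by p* gives c·(1−p*) = ε.
So p* = 1 − ε/c = 1 − 0.23/1.33 = 1 − 0.1729 = 0.8271.

0.827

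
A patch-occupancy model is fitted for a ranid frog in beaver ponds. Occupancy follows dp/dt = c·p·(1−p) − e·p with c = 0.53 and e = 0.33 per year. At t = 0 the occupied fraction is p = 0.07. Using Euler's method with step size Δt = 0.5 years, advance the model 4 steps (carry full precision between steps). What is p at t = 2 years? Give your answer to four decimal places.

0.0949

Update rule: p ← p + [c·p·(1−p) − e·p]·Δt with Δt = 0.5.
step 1: Δp = +0.00570, p = 0.07570
step 2: Δp = +0.00605, p = 0.08175
step 3: Δp = +0.00640, p = 0.08816
step 4: Δp = +0.00676, p = 0.09491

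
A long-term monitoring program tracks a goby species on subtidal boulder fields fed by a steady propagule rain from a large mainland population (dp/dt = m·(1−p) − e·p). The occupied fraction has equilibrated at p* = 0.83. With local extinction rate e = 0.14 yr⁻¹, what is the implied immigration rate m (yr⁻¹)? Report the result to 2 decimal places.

At equilibrium m(1−p*) = e·p*, so m = e·p*/(1−p*).
m = 0.14 × 0.83 / 0.1700 = 0.1162/0.1700 = 0.6835.

0.68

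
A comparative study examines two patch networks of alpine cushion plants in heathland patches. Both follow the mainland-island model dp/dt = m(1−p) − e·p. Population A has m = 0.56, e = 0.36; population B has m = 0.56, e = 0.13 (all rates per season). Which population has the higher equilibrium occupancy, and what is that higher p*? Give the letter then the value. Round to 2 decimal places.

B, 0.81

A: p*_A = m/(m+e) = 0.56/0.9200 = 0.6087.
B: p*_B = 0.56/0.6900 = 0.8116.
B is higher at 0.8116.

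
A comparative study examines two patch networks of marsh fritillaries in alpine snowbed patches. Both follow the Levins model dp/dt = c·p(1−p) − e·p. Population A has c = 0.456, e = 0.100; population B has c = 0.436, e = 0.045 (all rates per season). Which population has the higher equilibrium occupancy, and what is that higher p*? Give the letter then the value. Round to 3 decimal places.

A: p*_A = 1 − 0.100/0.456 = 0.7807.
B: p*_B = 1 − 0.045/0.436 = 0.8968.
B is higher at 0.8968.

B, 0.897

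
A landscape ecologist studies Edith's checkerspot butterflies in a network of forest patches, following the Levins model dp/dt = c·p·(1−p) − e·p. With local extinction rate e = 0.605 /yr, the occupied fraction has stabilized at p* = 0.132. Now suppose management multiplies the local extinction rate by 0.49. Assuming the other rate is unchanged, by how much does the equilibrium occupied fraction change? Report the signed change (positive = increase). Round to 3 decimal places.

0.443

Balance c(1−p*) = e gives c = e/(1 − 0.13200) = 0.605/0.86800 = 0.69700.
New p* = 1 − e/c = 1 − 0.29645/0.69700 = 0.57468.
Δp* = 0.57468 − 0.13200 = +0.44268.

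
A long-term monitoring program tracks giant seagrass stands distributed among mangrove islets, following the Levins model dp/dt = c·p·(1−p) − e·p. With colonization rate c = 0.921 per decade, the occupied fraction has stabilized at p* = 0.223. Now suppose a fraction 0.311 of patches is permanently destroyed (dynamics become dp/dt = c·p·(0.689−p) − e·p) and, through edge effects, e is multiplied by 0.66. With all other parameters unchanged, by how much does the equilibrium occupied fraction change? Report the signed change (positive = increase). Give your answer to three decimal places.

Balance c(1−p*) = e gives e = 0.921×(1 − 0.22300) = 0.71562.
New p* = 0.689 − e/c = 0.689 − 0.47231/0.92100 = 0.17618.
Δp* = 0.17618 − 0.22300 = -0.04682.

-0.047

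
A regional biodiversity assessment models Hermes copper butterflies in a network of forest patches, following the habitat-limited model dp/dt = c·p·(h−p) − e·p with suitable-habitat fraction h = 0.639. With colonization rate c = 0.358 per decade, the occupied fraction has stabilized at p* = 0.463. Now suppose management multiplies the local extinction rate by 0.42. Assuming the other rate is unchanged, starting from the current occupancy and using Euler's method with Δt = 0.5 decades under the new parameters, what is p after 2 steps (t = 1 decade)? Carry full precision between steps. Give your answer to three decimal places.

0.479

Balance c(h−p*) = e gives e = 0.358×(0.639 − 0.46300) = 0.06301.
Starting from p₀ = 0.46300; update p ← p + (dp/dt)·Δt with the new parameters.
t = 0.5: p = 0.46300 + (+0.00846) = 0.47146
t = 1: p = 0.47146 + (+0.00790) = 0.47936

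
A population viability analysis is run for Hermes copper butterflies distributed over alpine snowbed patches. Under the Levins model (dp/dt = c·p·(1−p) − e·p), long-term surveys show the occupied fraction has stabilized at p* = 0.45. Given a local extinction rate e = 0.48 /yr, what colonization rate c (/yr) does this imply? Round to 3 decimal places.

0.873

At equilibrium c(1−p*) = e, so c = e/(1−p*).
c = 0.48/(1 − 0.45) = 0.48/0.5500 = 0.8727.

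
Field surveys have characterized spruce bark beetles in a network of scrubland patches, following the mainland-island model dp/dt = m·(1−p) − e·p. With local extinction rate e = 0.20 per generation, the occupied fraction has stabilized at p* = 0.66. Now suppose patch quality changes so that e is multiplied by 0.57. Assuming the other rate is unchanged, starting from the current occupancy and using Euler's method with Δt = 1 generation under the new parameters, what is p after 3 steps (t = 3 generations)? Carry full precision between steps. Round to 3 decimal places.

Balance m(1−p*) = e·p* gives m = e·p*/(1−p*) = 0.20×0.66000/0.34000 = 0.38824.
Starting from p₀ = 0.66000; update p ← p + (dp/dt)·Δt with the new parameters.
  1  |  dp/dt·Δt = +0.056760  |  p_1 = 0.716760
  2  |  dp/dt·Δt = +0.028253  |  p_2 = 0.745013
  3  |  dp/dt·Δt = +0.014063  |  p_3 = 0.759077

0.759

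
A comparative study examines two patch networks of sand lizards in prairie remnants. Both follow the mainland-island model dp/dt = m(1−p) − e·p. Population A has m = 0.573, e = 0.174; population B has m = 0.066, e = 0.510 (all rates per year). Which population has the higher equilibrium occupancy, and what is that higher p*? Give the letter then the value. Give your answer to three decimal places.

A: p*_A = m/(m+e) = 0.573/0.7470 = 0.7671.
B: p*_B = 0.066/0.5760 = 0.1146.
A is higher at 0.7671.

A, 0.767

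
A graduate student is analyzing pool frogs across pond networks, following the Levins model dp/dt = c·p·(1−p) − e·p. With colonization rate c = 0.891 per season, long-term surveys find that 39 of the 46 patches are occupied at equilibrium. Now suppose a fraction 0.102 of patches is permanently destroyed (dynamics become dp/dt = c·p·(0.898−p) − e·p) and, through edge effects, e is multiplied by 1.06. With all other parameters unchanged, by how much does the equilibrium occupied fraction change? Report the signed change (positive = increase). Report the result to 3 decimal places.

-0.111

Observed p* = 39/46 = 0.84783.
Balance c(1−p*) = e gives e = 0.891×(1 − 0.84783) = 0.13558.
New p* = 0.898 − e/c = 0.898 − 0.14371/0.89100 = 0.73671.
Δp* = 0.73671 − 0.84783 = -0.11112.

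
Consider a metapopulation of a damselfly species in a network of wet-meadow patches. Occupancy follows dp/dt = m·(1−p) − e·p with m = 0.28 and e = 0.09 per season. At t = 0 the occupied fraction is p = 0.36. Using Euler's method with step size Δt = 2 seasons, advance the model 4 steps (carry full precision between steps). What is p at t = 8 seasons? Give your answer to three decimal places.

0.755

Update rule: p ← p + [m·(1−p) − e·p]·Δt with Δt = 2.
  1  |  dp/dt·Δt = +0.293600  |  p_1 = 0.653600
  2  |  dp/dt·Δt = +0.076336  |  p_2 = 0.729936
  3  |  dp/dt·Δt = +0.019847  |  p_3 = 0.749783
  4  |  dp/dt·Δt = +0.005160  |  p_4 = 0.754944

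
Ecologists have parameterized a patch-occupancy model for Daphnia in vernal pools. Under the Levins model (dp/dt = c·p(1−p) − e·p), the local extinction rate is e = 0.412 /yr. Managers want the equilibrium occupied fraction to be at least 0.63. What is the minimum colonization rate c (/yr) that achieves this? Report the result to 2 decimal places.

1.11

p* = 1 − e/c ≥ 0.63 requires e/c ≤ 0.3700, i.e. c ≥ e/0.3700.
c_min = 0.412/0.3700 = 1.1135.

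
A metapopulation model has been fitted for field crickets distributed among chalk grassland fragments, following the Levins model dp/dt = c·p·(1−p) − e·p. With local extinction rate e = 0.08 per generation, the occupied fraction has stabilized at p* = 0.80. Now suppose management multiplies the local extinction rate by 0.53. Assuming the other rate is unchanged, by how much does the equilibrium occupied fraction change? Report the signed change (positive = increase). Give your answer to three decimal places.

0.094

Balance c(1−p*) = e gives c = e/(1 − 0.80000) = 0.08/0.20000 = 0.40000.
New p* = 1 − e/c = 1 − 0.04240/0.40000 = 0.89400.
Δp* = 0.89400 − 0.80000 = +0.09400.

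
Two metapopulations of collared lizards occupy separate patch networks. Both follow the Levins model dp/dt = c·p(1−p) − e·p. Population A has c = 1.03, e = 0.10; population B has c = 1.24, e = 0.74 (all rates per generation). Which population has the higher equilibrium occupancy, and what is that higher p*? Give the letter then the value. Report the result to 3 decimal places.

A, 0.903

A: p*_A = 1 − 0.10/1.03 = 0.9029.
B: p*_B = 1 − 0.74/1.24 = 0.4032.
A is higher at 0.9029.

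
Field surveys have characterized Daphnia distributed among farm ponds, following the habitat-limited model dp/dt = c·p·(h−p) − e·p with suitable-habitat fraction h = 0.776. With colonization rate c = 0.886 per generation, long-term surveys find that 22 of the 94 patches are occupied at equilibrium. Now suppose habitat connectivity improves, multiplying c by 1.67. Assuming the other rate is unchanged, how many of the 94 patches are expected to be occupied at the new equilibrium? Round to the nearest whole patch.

Observed p* = 22/94 = 0.23404.
Balance c(h−p*) = e gives e = 0.886×(0.776 − 0.23404) = 0.48018.
New p* = 0.776 − e/c = 0.776 − 0.48018/1.47962 = 0.45147.
Expected occupied = 94 × 0.45147 = 42.44 ≈ 42.

42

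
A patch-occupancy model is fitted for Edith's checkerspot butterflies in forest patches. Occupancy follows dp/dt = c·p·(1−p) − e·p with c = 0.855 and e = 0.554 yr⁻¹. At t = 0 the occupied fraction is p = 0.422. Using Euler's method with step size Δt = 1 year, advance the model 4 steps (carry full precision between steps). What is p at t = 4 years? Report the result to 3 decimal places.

Update rule: p ← p + [c·p·(1−p) − e·p]·Δt with Δt = 1.
p: 0.42200 → 0.39676  (Δp = -0.02524)
p: 0.39676 → 0.38159  (Δp = -0.01517)
p: 0.38159 → 0.37195  (Δp = -0.00964)
p: 0.37195 → 0.36562  (Δp = -0.00633)

0.366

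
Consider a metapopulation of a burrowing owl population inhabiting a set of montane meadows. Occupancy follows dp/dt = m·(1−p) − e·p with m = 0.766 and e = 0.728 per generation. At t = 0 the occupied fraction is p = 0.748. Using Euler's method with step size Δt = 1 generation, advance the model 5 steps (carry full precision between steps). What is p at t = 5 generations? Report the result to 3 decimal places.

Update rule: p ← p + [m·(1−p) − e·p]·Δt with Δt = 1.
  1  |  dp/dt·Δt = -0.351512  |  p_1 = 0.396488
  2  |  dp/dt·Δt = +0.173647  |  p_2 = 0.570135
  3  |  dp/dt·Δt = -0.085782  |  p_3 = 0.484353
  4  |  dp/dt·Δt = +0.042376  |  p_4 = 0.526729
  5  |  dp/dt·Δt = -0.020934  |  p_5 = 0.505796

0.506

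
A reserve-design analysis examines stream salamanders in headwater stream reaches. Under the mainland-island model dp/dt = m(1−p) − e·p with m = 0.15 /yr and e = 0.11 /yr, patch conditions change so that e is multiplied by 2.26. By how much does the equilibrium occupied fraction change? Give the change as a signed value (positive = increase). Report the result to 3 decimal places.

-0.201

Before: p* = 0.15/(0.15+0.11) = 0.5769.
After: m = 0.15, e = 0.2486; p* = 0.15/0.3986 = 0.3763.
Δp* = 0.3763 − 0.5769 = -0.2006.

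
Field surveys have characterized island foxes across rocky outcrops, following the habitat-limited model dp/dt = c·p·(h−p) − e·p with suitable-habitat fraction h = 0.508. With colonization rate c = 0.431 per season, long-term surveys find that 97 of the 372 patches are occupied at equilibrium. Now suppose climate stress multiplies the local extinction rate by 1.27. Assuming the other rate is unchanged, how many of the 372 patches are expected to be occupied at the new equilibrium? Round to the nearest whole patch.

72

Observed p* = 97/372 = 0.26075.
Balance c(h−p*) = e gives e = 0.431×(0.508 − 0.26075) = 0.10656.
New p* = 0.508 − e/c = 0.508 − 0.13533/0.43100 = 0.19401.
Expected occupied = 372 × 0.19401 = 72.17 ≈ 72.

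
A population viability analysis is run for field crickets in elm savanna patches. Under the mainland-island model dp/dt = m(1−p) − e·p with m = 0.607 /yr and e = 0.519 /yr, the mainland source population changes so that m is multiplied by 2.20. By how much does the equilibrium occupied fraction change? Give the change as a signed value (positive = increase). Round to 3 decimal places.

Before: p* = 0.607/(0.607+0.519) = 0.5391.
After: m = 1.3354, e = 0.519; p* = 1.3354/1.8544 = 0.7201.
Δp* = 0.7201 − 0.5391 = +0.1810.

0.181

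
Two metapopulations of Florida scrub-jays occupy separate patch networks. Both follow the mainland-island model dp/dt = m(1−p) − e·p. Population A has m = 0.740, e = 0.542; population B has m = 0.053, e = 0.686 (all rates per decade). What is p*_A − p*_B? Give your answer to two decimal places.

0.51

A: p*_A = m/(m+e) = 0.740/1.2820 = 0.5772.
B: p*_B = 0.053/0.7390 = 0.0717.
p*_A − p*_B = 0.5772 − 0.0717 = 0.5055.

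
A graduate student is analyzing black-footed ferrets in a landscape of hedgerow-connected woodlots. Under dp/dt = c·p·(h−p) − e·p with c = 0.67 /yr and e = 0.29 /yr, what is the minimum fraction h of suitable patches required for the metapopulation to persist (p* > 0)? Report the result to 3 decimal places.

0.433

p* = h − e/c is positive only when h > e/c.
h_min = e/c = 0.29/0.67 = 0.4328.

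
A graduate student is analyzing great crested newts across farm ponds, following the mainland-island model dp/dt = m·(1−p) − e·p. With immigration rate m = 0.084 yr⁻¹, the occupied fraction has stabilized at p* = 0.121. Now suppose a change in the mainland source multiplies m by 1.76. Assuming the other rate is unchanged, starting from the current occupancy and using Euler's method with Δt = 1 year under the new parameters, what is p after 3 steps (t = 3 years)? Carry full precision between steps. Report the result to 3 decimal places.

Balance m(1−p*) = e·p* gives e = m(1−p*)/p* = 0.084×0.87900/0.12100 = 0.61021.
Starting from p₀ = 0.12100; update p ← p + (dp/dt)·Δt with the new parameters.
t = 1: p = 0.12100 + (+0.05612) = 0.17712
t = 2: p = 0.17712 + (+0.01358) = 0.19069
t = 3: p = 0.19069 + (+0.00328) = 0.19398

0.194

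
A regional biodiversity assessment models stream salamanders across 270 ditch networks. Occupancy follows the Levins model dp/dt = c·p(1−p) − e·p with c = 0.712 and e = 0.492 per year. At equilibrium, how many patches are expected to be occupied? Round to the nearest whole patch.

p* = 1 − e/c = 1 − 0.492/0.712 = 0.3090.
Expected occupied patches = N × p* = 270 × 0.3090 = 83.43 ≈ 83.

83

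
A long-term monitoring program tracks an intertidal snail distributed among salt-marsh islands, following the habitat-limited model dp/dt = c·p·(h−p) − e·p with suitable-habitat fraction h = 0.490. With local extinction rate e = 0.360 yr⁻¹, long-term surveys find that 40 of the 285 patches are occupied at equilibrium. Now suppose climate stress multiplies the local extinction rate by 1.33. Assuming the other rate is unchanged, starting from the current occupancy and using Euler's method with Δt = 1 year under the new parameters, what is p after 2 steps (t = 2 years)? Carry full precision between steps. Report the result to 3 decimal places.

0.111

Observed p* = 40/285 = 0.14035.
Balance c(h−p*) = e gives c = e/(0.49 − 0.14035) = 0.360/0.34965 = 1.02960.
Starting from p₀ = 0.14035; update p ← p + (dp/dt)·Δt with the new parameters.
t = 1: p = 0.14035 + (-0.01667) = 0.12368
t = 2: p = 0.12368 + (-0.01257) = 0.11111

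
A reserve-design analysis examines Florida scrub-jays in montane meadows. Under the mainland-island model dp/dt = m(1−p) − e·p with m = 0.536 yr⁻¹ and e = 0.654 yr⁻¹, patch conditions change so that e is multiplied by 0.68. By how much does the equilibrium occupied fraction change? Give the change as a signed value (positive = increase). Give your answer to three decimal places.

0.096

Before: p* = 0.536/(0.536+0.654) = 0.4504.
After: m = 0.536, e = 0.44472; p* = 0.536/0.9807 = 0.5465.
Δp* = 0.5465 − 0.4504 = +0.0961.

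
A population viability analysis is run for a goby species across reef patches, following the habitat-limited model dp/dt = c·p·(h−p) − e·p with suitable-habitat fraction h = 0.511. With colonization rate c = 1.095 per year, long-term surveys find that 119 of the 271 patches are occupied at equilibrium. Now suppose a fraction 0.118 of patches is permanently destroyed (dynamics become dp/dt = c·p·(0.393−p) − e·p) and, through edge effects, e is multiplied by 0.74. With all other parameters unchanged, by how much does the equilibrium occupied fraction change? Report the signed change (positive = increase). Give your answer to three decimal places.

-0.099

Observed p* = 119/271 = 0.43911.
Balance c(h−p*) = e gives e = 1.095×(0.511 − 0.43911) = 0.07872.
New p* = 0.393 − e/c = 0.393 − 0.05825/1.09500 = 0.33980.
Δp* = 0.33980 − 0.43911 = -0.09931.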